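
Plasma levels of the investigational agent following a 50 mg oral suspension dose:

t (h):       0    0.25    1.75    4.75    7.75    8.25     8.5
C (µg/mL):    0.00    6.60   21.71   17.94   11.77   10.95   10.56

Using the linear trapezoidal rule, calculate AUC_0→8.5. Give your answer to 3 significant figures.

AUC = 134 µg/mL·h

Trapezoidal AUC_0→8.5:
  [0→0.25]: (0.00+6.60)/2 × 0.25 = 0.825
  [0.25→1.75]: (6.60+21.71)/2 × 1.5 = 21.2325
  [1.75→4.75]: (21.71+17.94)/2 × 3 = 59.475
  [4.75→7.75]: (17.94+11.77)/2 × 3 = 44.565
  [7.75→8.25]: (11.77+10.95)/2 × 0.5 = 5.68
  [8.25→8.5]: (10.95+10.56)/2 × 0.25 = 2.68875
  Sum = 134.46625 µg/mL·h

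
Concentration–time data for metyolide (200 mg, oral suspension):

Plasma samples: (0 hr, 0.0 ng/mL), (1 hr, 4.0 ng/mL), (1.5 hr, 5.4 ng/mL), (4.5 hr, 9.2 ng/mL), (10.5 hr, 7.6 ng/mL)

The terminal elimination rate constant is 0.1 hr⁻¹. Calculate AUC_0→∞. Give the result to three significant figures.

AUC = 153 ng/mL·hr

Trapezoidal AUC_0→10.5:
  [0→1]: (0.0+4.0)/2 × 1 = 2.0
  [1→1.5]: (4.0+5.4)/2 × 0.5 = 2.35
  [1.5→4.5]: (5.4+9.2)/2 × 3 = 21.9
  [4.5→10.5]: (9.2+7.6)/2 × 6 = 50.4
  Sum = 76.65 ng/mL·hr
Extrapolated tail: C_last / k_e = 7.6 / 0.1 = 76.000
AUC_0→∞ = 76.65 + 76.000 = 152.65 ng/mL·hr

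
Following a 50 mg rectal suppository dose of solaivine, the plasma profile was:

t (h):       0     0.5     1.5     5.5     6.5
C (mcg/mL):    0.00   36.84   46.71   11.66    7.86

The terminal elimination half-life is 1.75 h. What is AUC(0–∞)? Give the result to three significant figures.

Trapezoidal AUC_0→6.5:
  [0→0.5]: (0.00+36.84)/2 × 0.5 = 9.21
  [0.5→1.5]: (36.84+46.71)/2 × 1 = 41.775
  [1.5→5.5]: (46.71+11.66)/2 × 4 = 116.74
  [5.5→6.5]: (11.66+7.86)/2 × 1 = 9.76
  Sum = 177.485 mcg/mL·h
k_e = ln2 / t½ = 0.693147 / 1.75 = 0.3961 h^-1
Extrapolated tail: C_last / k_e = 7.86 / 0.3961 = 19.843
AUC_0→∞ = 177.485 + 19.843 = 197.328 mcg/mL·h

AUC = 197 mcg/mL·h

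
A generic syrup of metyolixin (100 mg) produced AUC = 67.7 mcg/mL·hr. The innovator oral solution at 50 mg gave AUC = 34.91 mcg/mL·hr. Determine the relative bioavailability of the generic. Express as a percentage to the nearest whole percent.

F_rel = (AUC_test/D_test) / (AUC_ref/D_ref)
      = (67.7/100) / (34.91/50)
      = 0.677 / 0.6982 = 0.9696 = 96.96%

F_rel = 97%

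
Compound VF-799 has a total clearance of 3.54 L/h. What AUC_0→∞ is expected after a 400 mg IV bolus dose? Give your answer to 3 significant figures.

AUC_0→∞ = Dose_iv / CL
        = 400 / 3.54 = 112.994 mg/L·h

AUC = 113 mg/L·h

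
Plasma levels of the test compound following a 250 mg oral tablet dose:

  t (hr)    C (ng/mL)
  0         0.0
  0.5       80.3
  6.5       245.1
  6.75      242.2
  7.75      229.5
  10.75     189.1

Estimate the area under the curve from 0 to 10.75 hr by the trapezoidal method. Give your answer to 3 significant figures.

AUC = 1920 ng/mL·hr

Trapezoidal AUC_0→10.75:
  [0→0.5]: (0.0+80.3)/2 × 0.5 = 20.075
  [0.5→6.5]: (80.3+245.1)/2 × 6 = 976.2
  [6.5→6.75]: (245.1+242.2)/2 × 0.25 = 60.9125
  [6.75→7.75]: (242.2+229.5)/2 × 1 = 235.85
  [7.75→10.75]: (229.5+189.1)/2 × 3 = 627.9
  Sum = 1920.9375 ng/mL·hr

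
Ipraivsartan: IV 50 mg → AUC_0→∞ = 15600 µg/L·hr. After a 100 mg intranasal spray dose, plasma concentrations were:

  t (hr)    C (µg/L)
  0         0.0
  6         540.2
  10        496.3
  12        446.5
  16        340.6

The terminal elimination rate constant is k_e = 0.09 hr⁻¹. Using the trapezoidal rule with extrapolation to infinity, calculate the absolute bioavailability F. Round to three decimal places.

F = 0.320

Trapezoidal AUC_0→16 (intranasal spray):
  [0→6]: (0.0+540.2)/2 × 6 = 1620.6
  [6→10]: (540.2+496.3)/2 × 4 = 2073.0
  [10→12]: (496.3+446.5)/2 × 2 = 942.8
  [12→16]: (446.5+340.6)/2 × 4 = 1574.2
  Sum = 6210.6 µg/L·hr
Tail: C_last/k_e = 340.6/0.09 = 3784.444
AUC_0→∞ (intranasal spray) = 6210.6 + 3784.444 = 9995.044 µg/L·hr
F = (AUC_ev/D_ev)/(AUC_iv/D_iv) = (9995.044/100)/(15600/50) = 99.95044/312 = 0.3204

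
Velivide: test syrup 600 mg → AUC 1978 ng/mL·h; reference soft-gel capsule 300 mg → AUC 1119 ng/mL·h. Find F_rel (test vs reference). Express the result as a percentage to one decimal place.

F_rel = 88.4%

F_rel = (AUC_test/D_test) / (AUC_ref/D_ref)
      = (1978/600) / (1119/300)
      = 3.29667 / 3.73 = 0.8838 = 88.38%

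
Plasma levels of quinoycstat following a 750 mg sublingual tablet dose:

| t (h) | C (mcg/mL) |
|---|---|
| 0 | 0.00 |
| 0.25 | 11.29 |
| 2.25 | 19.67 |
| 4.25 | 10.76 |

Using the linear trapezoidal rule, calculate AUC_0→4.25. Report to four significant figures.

AUC = 62.80 mcg/mL·h

Trapezoidal AUC_0→4.25:
  [0→0.25]: (0.00+11.29)/2 × 0.25 = 1.41125
  [0.25→2.25]: (11.29+19.67)/2 × 2 = 30.96
  [2.25→4.25]: (19.67+10.76)/2 × 2 = 30.43
  Sum = 62.80125 mcg/mL·h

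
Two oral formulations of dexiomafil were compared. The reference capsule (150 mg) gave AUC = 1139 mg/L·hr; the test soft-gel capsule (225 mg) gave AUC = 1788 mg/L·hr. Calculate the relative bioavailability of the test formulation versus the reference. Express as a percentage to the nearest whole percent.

F_rel = 105%

F_rel = (AUC_test/D_test) / (AUC_ref/D_ref)
      = (1788/225) / (1139/150)
      = 7.94667 / 7.59333 = 1.0465 = 104.65%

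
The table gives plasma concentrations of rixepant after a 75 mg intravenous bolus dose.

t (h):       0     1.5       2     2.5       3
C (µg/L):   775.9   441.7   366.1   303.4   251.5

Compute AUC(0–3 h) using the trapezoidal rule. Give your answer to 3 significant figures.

AUC = 1420 µg/L·h

Trapezoidal AUC_0→3:
  [0→1.5]: (775.9+441.7)/2 × 1.5 = 913.2
  [1.5→2]: (441.7+366.1)/2 × 0.5 = 201.95
  [2→2.5]: (366.1+303.4)/2 × 0.5 = 167.375
  [2.5→3]: (303.4+251.5)/2 × 0.5 = 138.725
  Sum = 1421.25 µg/L·h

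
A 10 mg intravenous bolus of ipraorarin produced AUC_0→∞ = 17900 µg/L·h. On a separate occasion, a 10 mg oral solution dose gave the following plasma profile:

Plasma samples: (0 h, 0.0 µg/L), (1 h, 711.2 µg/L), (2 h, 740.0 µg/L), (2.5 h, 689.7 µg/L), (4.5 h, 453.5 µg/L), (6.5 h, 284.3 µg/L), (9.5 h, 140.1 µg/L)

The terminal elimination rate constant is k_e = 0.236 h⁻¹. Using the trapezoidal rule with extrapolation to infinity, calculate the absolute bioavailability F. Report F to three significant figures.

F = 0.254

Trapezoidal AUC_0→9.5 (oral solution):
  [0→1]: (0.0+711.2)/2 × 1 = 355.6
  [1→2]: (711.2+740.0)/2 × 1 = 725.6
  [2→2.5]: (740.0+689.7)/2 × 0.5 = 357.425
  [2.5→4.5]: (689.7+453.5)/2 × 2 = 1143.2
  [4.5→6.5]: (453.5+284.3)/2 × 2 = 737.8
  [6.5→9.5]: (284.3+140.1)/2 × 3 = 636.6
  Sum = 3956.225 µg/L·h
Tail: C_last/k_e = 140.1/0.236 = 593.644
AUC_0→∞ (oral solution) = 3956.225 + 593.644 = 4549.869 µg/L·h
F = (AUC_ev/D_ev)/(AUC_iv/D_iv) = (4549.869/10)/(17900/10) = 454.9869/1790 = 0.2542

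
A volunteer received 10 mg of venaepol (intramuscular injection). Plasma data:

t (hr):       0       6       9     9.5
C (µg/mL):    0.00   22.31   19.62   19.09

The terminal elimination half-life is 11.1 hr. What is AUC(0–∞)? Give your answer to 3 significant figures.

AUC = 445 µg/mL·hr

Trapezoidal AUC_0→9.5:
  [0→6]: (0.00+22.31)/2 × 6 = 66.93
  [6→9]: (22.31+19.62)/2 × 3 = 62.895
  [9→9.5]: (19.62+19.09)/2 × 0.5 = 9.6775
  Sum = 139.5025 µg/mL·hr
k_e = ln2 / t½ = 0.693147 / 11.1 = 0.0624 hr^-1
Extrapolated tail: C_last / k_e = 19.09 / 0.0624 = 305.929
AUC_0→∞ = 139.5025 + 305.929 = 445.4315 µg/mL·hr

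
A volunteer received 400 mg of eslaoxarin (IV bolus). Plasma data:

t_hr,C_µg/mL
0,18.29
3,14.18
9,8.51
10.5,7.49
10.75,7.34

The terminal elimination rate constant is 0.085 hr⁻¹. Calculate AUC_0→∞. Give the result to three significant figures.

Trapezoidal AUC_0→10.75:
  [0→3]: (18.29+14.18)/2 × 3 = 48.705
  [3→9]: (14.18+8.51)/2 × 6 = 68.07
  [9→10.5]: (8.51+7.49)/2 × 1.5 = 12.0
  [10.5→10.75]: (7.49+7.34)/2 × 0.25 = 1.85375
  Sum = 130.62875 µg/mL·hr
Extrapolated tail: C_last / k_e = 7.34 / 0.085 = 86.353
AUC_0→∞ = 130.62875 + 86.353 = 216.98175 µg/mL·hr

AUC = 217 µg/mL·hr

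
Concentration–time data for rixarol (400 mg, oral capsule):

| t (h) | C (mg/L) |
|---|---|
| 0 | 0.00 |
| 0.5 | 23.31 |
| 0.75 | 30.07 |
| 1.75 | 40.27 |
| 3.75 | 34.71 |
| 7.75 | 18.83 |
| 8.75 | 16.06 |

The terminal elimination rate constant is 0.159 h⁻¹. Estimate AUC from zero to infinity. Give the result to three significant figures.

Trapezoidal AUC_0→8.75:
  [0→0.5]: (0.00+23.31)/2 × 0.5 = 5.8275
  [0.5→0.75]: (23.31+30.07)/2 × 0.25 = 6.6725
  [0.75→1.75]: (30.07+40.27)/2 × 1 = 35.17
  [1.75→3.75]: (40.27+34.71)/2 × 2 = 74.98
  [3.75→7.75]: (34.71+18.83)/2 × 4 = 107.08
  [7.75→8.75]: (18.83+16.06)/2 × 1 = 17.445
  Sum = 247.175 mg/L·h
Extrapolated tail: C_last / k_e = 16.06 / 0.159 = 101.006
AUC_0→∞ = 247.175 + 101.006 = 348.181 mg/L·h

AUC = 348 mg/L·h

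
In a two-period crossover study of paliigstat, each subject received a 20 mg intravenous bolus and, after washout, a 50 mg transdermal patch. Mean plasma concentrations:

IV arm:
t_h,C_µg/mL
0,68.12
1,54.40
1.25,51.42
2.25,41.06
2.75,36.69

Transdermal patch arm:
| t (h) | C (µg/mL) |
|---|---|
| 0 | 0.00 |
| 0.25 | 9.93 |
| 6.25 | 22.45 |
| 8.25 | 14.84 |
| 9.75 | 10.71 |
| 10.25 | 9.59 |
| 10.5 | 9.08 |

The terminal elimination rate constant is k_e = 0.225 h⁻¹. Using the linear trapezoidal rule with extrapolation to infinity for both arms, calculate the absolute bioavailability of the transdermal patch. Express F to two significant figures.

Trapezoidal AUC_0→2.75 (IV):
  [0→1]: (68.12+54.40)/2 × 1 = 61.26
  [1→1.25]: (54.40+51.42)/2 × 0.25 = 13.2275
  [1.25→2.25]: (51.42+41.06)/2 × 1 = 46.24
  [2.25→2.75]: (41.06+36.69)/2 × 0.5 = 19.4375
  Sum = 140.165 µg/mL·h
IV tail: 36.69/0.225 = 163.067; AUC_iv,0→∞ = 140.165 + 163.067 = 303.232 µg/mL·h
Trapezoidal AUC_0→10.5 (transdermal patch):
  [0→0.25]: (0.00+9.93)/2 × 0.25 = 1.24125
  [0.25→6.25]: (9.93+22.45)/2 × 6 = 97.14
  [6.25→8.25]: (22.45+14.84)/2 × 2 = 37.29
  [8.25→9.75]: (14.84+10.71)/2 × 1.5 = 19.1625
  [9.75→10.25]: (10.71+9.59)/2 × 0.5 = 5.075
  [10.25→10.5]: (9.59+9.08)/2 × 0.25 = 2.33375
  Sum = 162.2425 µg/mL·h
transdermal patch tail: 9.08/0.225 = 40.356; AUC_ev,0→∞ = 162.2425 + 40.356 = 202.5985 µg/mL·h
F = (AUC_ev/D_ev)/(AUC_iv/D_iv) = (202.5985/50)/(303.232/20) = 4.05197/15.1616 = 0.2673

F = 0.27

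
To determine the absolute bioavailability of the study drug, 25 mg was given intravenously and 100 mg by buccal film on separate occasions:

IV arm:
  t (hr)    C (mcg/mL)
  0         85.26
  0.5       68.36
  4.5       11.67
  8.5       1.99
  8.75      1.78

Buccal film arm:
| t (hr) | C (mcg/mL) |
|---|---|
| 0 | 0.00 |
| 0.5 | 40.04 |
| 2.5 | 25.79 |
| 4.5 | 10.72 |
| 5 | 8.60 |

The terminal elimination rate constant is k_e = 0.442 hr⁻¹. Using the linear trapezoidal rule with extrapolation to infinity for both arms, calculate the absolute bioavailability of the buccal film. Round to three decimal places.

Trapezoidal AUC_0→8.75 (IV):
  [0→0.5]: (85.26+68.36)/2 × 0.5 = 38.405
  [0.5→4.5]: (68.36+11.67)/2 × 4 = 160.06
  [4.5→8.5]: (11.67+1.99)/2 × 4 = 27.32
  [8.5→8.75]: (1.99+1.78)/2 × 0.25 = 0.47125
  Sum = 226.25625 mcg/mL·hr
IV tail: 1.78/0.442 = 4.027; AUC_iv,0→∞ = 226.25625 + 4.027 = 230.28325 mcg/mL·hr
Trapezoidal AUC_0→5 (buccal film):
  [0→0.5]: (0.00+40.04)/2 × 0.5 = 10.01
  [0.5→2.5]: (40.04+25.79)/2 × 2 = 65.83
  [2.5→4.5]: (25.79+10.72)/2 × 2 = 36.51
  [4.5→5]: (10.72+8.60)/2 × 0.5 = 4.83
  Sum = 117.18 mcg/mL·hr
buccal film tail: 8.60/0.442 = 19.457; AUC_ev,0→∞ = 117.18 + 19.457 = 136.637 mcg/mL·hr
F = (AUC_ev/D_ev)/(AUC_iv/D_iv) = (136.637/100)/(230.28325/25) = 1.36637/9.21133 = 0.1483

F = 0.148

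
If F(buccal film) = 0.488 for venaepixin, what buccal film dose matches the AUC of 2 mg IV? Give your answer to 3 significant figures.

D_buccal = 4.10 mg

For equal systemic exposure: F × D_ev = D_iv
D_ev = D_iv / F = 2 / 0.488 = 4.09836 mg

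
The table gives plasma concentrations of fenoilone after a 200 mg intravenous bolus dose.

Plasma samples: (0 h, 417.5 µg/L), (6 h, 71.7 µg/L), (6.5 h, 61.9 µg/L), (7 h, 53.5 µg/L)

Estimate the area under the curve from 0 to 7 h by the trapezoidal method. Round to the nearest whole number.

AUC = 1530 µg/L·h

Trapezoidal AUC_0→7:
  [0→6]: (417.5+71.7)/2 × 6 = 1467.6
  [6→6.5]: (71.7+61.9)/2 × 0.5 = 33.4
  [6.5→7]: (61.9+53.5)/2 × 0.5 = 28.85
  Sum = 1529.85 µg/L·h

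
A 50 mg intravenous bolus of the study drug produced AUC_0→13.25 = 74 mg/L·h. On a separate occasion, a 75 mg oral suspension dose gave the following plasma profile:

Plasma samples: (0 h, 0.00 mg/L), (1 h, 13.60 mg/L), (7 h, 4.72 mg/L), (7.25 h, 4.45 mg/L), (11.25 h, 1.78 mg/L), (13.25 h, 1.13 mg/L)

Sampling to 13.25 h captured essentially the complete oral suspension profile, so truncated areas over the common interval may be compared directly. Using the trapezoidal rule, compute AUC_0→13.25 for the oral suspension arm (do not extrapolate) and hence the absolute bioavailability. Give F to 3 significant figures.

Trapezoidal AUC_0→13.25 (oral suspension):
  [0→1]: (0.00+13.60)/2 × 1 = 6.8
  [1→7]: (13.60+4.72)/2 × 6 = 54.96
  [7→7.25]: (4.72+4.45)/2 × 0.25 = 1.14625
  [7.25→11.25]: (4.45+1.78)/2 × 4 = 12.46
  [11.25→13.25]: (1.78+1.13)/2 × 2 = 2.91
  Sum = 78.27625 mg/L·h
F = (AUC_ev/D_ev)/(AUC_iv/D_iv) = (78.27625/75)/(74/50) = 1.04368/1.48 = 0.7052

F = 0.705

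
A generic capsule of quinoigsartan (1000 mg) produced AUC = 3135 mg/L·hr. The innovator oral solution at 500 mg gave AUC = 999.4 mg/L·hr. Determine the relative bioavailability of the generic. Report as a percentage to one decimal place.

F_rel = (AUC_test/D_test) / (AUC_ref/D_ref)
      = (3135/1000) / (999.4/500)
      = 3.135 / 1.9988 = 1.5684 = 156.84%

F_rel = 156.8%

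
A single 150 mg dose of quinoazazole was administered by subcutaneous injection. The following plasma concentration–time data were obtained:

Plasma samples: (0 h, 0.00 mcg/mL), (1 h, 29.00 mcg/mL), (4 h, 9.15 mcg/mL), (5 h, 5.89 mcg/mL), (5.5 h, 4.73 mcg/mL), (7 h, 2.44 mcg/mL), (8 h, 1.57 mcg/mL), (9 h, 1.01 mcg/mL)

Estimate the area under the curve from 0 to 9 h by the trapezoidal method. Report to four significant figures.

Trapezoidal AUC_0→9:
  [0→1]: (0.00+29.00)/2 × 1 = 14.5
  [1→4]: (29.00+9.15)/2 × 3 = 57.225
  [4→5]: (9.15+5.89)/2 × 1 = 7.52
  [5→5.5]: (5.89+4.73)/2 × 0.5 = 2.655
  [5.5→7]: (4.73+2.44)/2 × 1.5 = 5.3775
  [7→8]: (2.44+1.57)/2 × 1 = 2.005
  [8→9]: (1.57+1.01)/2 × 1 = 1.29
  Sum = 90.5725 mcg/mL·h

AUC = 90.57 mcg/mL·h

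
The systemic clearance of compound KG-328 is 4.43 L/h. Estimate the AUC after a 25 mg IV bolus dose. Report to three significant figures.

AUC_0→∞ = Dose_iv / CL
        = 25 / 4.43 = 5.64334 mg/L·h

AUC = 5.64 mg/L·h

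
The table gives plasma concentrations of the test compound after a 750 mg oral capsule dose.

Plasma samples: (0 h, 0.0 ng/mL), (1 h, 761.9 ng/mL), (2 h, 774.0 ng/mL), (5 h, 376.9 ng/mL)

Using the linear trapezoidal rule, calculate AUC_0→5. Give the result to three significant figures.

AUC = 2880 ng/mL·h

Trapezoidal AUC_0→5:
  [0→1]: (0.0+761.9)/2 × 1 = 380.95
  [1→2]: (761.9+774.0)/2 × 1 = 767.95
  [2→5]: (774.0+376.9)/2 × 3 = 1726.35
  Sum = 2875.25 ng/mL·h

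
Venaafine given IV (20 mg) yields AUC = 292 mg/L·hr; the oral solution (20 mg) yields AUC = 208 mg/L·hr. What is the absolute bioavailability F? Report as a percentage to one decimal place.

F = 71.2%

F = (AUC_ev / D_ev) / (AUC_iv / D_iv)
  = (208/20) / (292/20)
  = 10.4 / 14.6 = 0.7123
  = 71.23%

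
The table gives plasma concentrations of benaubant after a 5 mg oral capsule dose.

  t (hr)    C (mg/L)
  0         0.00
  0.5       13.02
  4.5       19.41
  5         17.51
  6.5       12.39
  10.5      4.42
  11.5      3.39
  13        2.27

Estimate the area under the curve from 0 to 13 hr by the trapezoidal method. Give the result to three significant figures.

AUC = 142 mg/L·hr

Trapezoidal AUC_0→13:
  [0→0.5]: (0.00+13.02)/2 × 0.5 = 3.255
  [0.5→4.5]: (13.02+19.41)/2 × 4 = 64.86
  [4.5→5]: (19.41+17.51)/2 × 0.5 = 9.23
  [5→6.5]: (17.51+12.39)/2 × 1.5 = 22.425
  [6.5→10.5]: (12.39+4.42)/2 × 4 = 33.62
  [10.5→11.5]: (4.42+3.39)/2 × 1 = 3.905
  [11.5→13]: (3.39+2.27)/2 × 1.5 = 4.245
  Sum = 141.54 mg/L·hr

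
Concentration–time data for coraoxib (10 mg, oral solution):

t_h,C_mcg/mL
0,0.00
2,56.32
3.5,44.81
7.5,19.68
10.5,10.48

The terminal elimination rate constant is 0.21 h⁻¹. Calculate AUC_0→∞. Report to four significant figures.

AUC = 356.3 mcg/mL·h

Trapezoidal AUC_0→10.5:
  [0→2]: (0.00+56.32)/2 × 2 = 56.32
  [2→3.5]: (56.32+44.81)/2 × 1.5 = 75.8475
  [3.5→7.5]: (44.81+19.68)/2 × 4 = 128.98
  [7.5→10.5]: (19.68+10.48)/2 × 3 = 45.24
  Sum = 306.3875 mcg/mL·h
Extrapolated tail: C_last / k_e = 10.48 / 0.21 = 49.905
AUC_0→∞ = 306.3875 + 49.905 = 356.2925 mcg/mL·h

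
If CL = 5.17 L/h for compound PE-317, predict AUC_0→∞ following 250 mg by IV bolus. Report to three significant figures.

AUC = 48.4 mg/L·h

AUC_0→∞ = Dose_iv / CL
        = 250 / 5.17 = 48.3559 mg/L·h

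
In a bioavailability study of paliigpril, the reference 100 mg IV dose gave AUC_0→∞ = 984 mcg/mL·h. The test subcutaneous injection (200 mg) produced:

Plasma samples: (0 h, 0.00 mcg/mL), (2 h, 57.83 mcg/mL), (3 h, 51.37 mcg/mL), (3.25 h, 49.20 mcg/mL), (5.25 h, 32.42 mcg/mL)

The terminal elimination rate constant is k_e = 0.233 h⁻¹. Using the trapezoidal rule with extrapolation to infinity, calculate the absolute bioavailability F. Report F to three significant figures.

Trapezoidal AUC_0→5.25 (subcutaneous injection):
  [0→2]: (0.00+57.83)/2 × 2 = 57.83
  [2→3]: (57.83+51.37)/2 × 1 = 54.6
  [3→3.25]: (51.37+49.20)/2 × 0.25 = 12.57125
  [3.25→5.25]: (49.20+32.42)/2 × 2 = 81.62
  Sum = 206.62125 mcg/mL·h
Tail: C_last/k_e = 32.42/0.233 = 139.142
AUC_0→∞ (subcutaneous injection) = 206.62125 + 139.142 = 345.76325 mcg/mL·h
F = (AUC_ev/D_ev)/(AUC_iv/D_iv) = (345.76325/200)/(984/100) = 1.72882/9.84 = 0.1757

F = 0.176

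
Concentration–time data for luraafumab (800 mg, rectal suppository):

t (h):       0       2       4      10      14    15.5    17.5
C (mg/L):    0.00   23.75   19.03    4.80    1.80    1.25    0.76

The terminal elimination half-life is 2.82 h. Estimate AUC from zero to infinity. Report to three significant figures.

AUC = 159 mg/L·h

Trapezoidal AUC_0→17.5:
  [0→2]: (0.00+23.75)/2 × 2 = 23.75
  [2→4]: (23.75+19.03)/2 × 2 = 42.78
  [4→10]: (19.03+4.80)/2 × 6 = 71.49
  [10→14]: (4.80+1.80)/2 × 4 = 13.2
  [14→15.5]: (1.80+1.25)/2 × 1.5 = 2.2875
  [15.5→17.5]: (1.25+0.76)/2 × 2 = 2.01
  Sum = 155.5175 mg/L·h
k_e = ln2 / t½ = 0.693147 / 2.82 = 0.2458 h^-1
Extrapolated tail: C_last / k_e = 0.76 / 0.2458 = 3.092
AUC_0→∞ = 155.5175 + 3.092 = 158.6095 mg/L·h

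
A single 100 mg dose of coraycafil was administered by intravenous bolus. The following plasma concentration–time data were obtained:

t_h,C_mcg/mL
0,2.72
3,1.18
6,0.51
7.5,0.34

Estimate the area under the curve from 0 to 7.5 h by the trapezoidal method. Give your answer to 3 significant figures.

Trapezoidal AUC_0→7.5:
  [0→3]: (2.72+1.18)/2 × 3 = 5.85
  [3→6]: (1.18+0.51)/2 × 3 = 2.535
  [6→7.5]: (0.51+0.34)/2 × 1.5 = 0.6375
  Sum = 9.0225 mcg/mL·h

AUC = 9.02 mcg/mL·h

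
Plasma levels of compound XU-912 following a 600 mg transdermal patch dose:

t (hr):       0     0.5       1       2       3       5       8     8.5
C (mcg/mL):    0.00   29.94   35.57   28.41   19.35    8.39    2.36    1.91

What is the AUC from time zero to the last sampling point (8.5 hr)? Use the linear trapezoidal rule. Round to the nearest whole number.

AUC = 125 mcg/mL·hr

Trapezoidal AUC_0→8.5:
  [0→0.5]: (0.00+29.94)/2 × 0.5 = 7.485
  [0.5→1]: (29.94+35.57)/2 × 0.5 = 16.3775
  [1→2]: (35.57+28.41)/2 × 1 = 31.99
  [2→3]: (28.41+19.35)/2 × 1 = 23.88
  [3→5]: (19.35+8.39)/2 × 2 = 27.74
  [5→8]: (8.39+2.36)/2 × 3 = 16.125
  [8→8.5]: (2.36+1.91)/2 × 0.5 = 1.0675
  Sum = 124.665 mcg/mL·hr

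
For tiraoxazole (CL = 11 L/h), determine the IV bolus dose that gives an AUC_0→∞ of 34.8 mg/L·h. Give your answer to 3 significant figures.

Dose_iv = CL × AUC_0→∞
     = 11 × 34.8 = 382.8 mg

Dose = 383 mg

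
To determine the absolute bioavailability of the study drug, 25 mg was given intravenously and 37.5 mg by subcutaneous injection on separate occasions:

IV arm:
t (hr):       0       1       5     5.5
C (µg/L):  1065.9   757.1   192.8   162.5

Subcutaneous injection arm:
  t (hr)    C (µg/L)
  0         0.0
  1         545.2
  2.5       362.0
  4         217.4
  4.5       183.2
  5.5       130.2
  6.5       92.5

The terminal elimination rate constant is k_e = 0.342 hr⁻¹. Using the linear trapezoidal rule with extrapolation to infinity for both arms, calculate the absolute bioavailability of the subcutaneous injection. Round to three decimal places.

Trapezoidal AUC_0→5.5 (IV):
  [0→1]: (1065.9+757.1)/2 × 1 = 911.5
  [1→5]: (757.1+192.8)/2 × 4 = 1899.8
  [5→5.5]: (192.8+162.5)/2 × 0.5 = 88.825
  Sum = 2900.125 µg/L·hr
IV tail: 162.5/0.342 = 475.146; AUC_iv,0→∞ = 2900.125 + 475.146 = 3375.271 µg/L·hr
Trapezoidal AUC_0→6.5 (subcutaneous injection):
  [0→1]: (0.0+545.2)/2 × 1 = 272.6
  [1→2.5]: (545.2+362.0)/2 × 1.5 = 680.4
  [2.5→4]: (362.0+217.4)/2 × 1.5 = 434.55
  [4→4.5]: (217.4+183.2)/2 × 0.5 = 100.15
  [4.5→5.5]: (183.2+130.2)/2 × 1 = 156.7
  [5.5→6.5]: (130.2+92.5)/2 × 1 = 111.35
  Sum = 1755.75 µg/L·hr
subcutaneous injection tail: 92.5/0.342 = 270.468; AUC_ev,0→∞ = 1755.75 + 270.468 = 2026.218 µg/L·hr
F = (AUC_ev/D_ev)/(AUC_iv/D_iv) = (2026.218/37.5)/(3375.271/25) = 54.03248/135.01084 = 0.4002

F = 0.400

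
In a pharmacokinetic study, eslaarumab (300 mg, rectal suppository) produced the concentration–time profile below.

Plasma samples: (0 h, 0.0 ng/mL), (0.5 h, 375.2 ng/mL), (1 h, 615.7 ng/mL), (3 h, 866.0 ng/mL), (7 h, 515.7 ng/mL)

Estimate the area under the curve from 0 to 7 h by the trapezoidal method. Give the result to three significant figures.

AUC = 4590 ng/mL·h

Trapezoidal AUC_0→7:
  [0→0.5]: (0.0+375.2)/2 × 0.5 = 93.8
  [0.5→1]: (375.2+615.7)/2 × 0.5 = 247.725
  [1→3]: (615.7+866.0)/2 × 2 = 1481.7
  [3→7]: (866.0+515.7)/2 × 4 = 2763.4
  Sum = 4586.625 ng/mL·h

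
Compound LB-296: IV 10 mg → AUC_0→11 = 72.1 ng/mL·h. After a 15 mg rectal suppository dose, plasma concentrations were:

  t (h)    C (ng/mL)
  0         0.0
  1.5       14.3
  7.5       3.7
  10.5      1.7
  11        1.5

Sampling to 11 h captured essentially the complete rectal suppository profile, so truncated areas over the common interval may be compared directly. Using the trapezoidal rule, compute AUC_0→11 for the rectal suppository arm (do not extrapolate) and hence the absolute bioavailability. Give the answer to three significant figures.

Trapezoidal AUC_0→11 (rectal suppository):
  [0→1.5]: (0.0+14.3)/2 × 1.5 = 10.725
  [1.5→7.5]: (14.3+3.7)/2 × 6 = 54.0
  [7.5→10.5]: (3.7+1.7)/2 × 3 = 8.1
  [10.5→11]: (1.7+1.5)/2 × 0.5 = 0.8
  Sum = 73.625 ng/mL·h
F = (AUC_ev/D_ev)/(AUC_iv/D_iv) = (73.625/15)/(72.1/10) = 4.90833/7.21 = 0.6808

F = 0.681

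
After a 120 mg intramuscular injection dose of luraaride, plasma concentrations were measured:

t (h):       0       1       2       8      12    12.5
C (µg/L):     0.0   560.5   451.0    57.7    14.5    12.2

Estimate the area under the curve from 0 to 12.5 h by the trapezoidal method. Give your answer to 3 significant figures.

Trapezoidal AUC_0→12.5:
  [0→1]: (0.0+560.5)/2 × 1 = 280.25
  [1→2]: (560.5+451.0)/2 × 1 = 505.75
  [2→8]: (451.0+57.7)/2 × 6 = 1526.1
  [8→12]: (57.7+14.5)/2 × 4 = 144.4
  [12→12.5]: (14.5+12.2)/2 × 0.5 = 6.675
  Sum = 2463.175 µg/L·h

AUC = 2460 µg/L·h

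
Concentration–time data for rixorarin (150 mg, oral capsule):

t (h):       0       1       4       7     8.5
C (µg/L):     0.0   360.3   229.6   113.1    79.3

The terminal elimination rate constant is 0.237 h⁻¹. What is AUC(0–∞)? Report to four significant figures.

AUC = 2058 µg/L·h

Trapezoidal AUC_0→8.5:
  [0→1]: (0.0+360.3)/2 × 1 = 180.15
  [1→4]: (360.3+229.6)/2 × 3 = 884.85
  [4→7]: (229.6+113.1)/2 × 3 = 514.05
  [7→8.5]: (113.1+79.3)/2 × 1.5 = 144.3
  Sum = 1723.35 µg/L·h
Extrapolated tail: C_last / k_e = 79.3 / 0.237 = 334.599
AUC_0→∞ = 1723.35 + 334.599 = 2057.949 µg/L·h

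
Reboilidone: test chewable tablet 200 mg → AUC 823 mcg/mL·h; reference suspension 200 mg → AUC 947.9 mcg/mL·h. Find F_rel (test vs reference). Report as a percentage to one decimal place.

F_rel = 86.8%

F_rel = (AUC_test/D_test) / (AUC_ref/D_ref)
      = (823/200) / (947.9/200)
      = 4.115 / 4.7395 = 0.8682 = 86.82%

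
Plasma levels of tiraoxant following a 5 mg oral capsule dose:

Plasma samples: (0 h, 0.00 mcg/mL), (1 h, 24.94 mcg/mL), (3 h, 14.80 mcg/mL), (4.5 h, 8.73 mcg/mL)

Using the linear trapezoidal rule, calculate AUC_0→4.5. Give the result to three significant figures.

Trapezoidal AUC_0→4.5:
  [0→1]: (0.00+24.94)/2 × 1 = 12.47
  [1→3]: (24.94+14.80)/2 × 2 = 39.74
  [3→4.5]: (14.80+8.73)/2 × 1.5 = 17.6475
  Sum = 69.8575 mcg/mL·h

AUC = 69.9 mcg/mL·h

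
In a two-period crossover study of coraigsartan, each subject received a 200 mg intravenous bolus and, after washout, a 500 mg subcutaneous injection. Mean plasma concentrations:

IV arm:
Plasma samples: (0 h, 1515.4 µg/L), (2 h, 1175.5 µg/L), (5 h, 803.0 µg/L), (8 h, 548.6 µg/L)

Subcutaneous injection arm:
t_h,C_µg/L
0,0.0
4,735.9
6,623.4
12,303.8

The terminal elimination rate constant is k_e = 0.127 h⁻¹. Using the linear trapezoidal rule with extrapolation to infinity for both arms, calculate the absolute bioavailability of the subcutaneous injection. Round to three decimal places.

F = 0.267

Trapezoidal AUC_0→8 (IV):
  [0→2]: (1515.4+1175.5)/2 × 2 = 2690.9
  [2→5]: (1175.5+803.0)/2 × 3 = 2967.75
  [5→8]: (803.0+548.6)/2 × 3 = 2027.4
  Sum = 7686.05 µg/L·h
IV tail: 548.6/0.127 = 4319.685; AUC_iv,0→∞ = 7686.05 + 4319.685 = 12005.735 µg/L·h
Trapezoidal AUC_0→12 (subcutaneous injection):
  [0→4]: (0.0+735.9)/2 × 4 = 1471.8
  [4→6]: (735.9+623.4)/2 × 2 = 1359.3
  [6→12]: (623.4+303.8)/2 × 6 = 2781.6
  Sum = 5612.7 µg/L·h
subcutaneous injection tail: 303.8/0.127 = 2392.126; AUC_ev,0→∞ = 5612.7 + 2392.126 = 8004.826 µg/L·h
F = (AUC_ev/D_ev)/(AUC_iv/D_iv) = (8004.826/500)/(12005.735/200) = 16.009652/60.028675 = 0.2667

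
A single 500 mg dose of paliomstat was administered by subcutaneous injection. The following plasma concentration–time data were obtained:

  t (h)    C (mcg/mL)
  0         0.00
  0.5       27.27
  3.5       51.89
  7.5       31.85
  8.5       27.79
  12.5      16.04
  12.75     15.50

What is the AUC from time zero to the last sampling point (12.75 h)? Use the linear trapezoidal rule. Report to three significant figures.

Trapezoidal AUC_0→12.75:
  [0→0.5]: (0.00+27.27)/2 × 0.5 = 6.8175
  [0.5→3.5]: (27.27+51.89)/2 × 3 = 118.74
  [3.5→7.5]: (51.89+31.85)/2 × 4 = 167.48
  [7.5→8.5]: (31.85+27.79)/2 × 1 = 29.82
  [8.5→12.5]: (27.79+16.04)/2 × 4 = 87.66
  [12.5→12.75]: (16.04+15.50)/2 × 0.25 = 3.9425
  Sum = 414.46 mcg/mL·h

AUC = 414 mcg/mL·h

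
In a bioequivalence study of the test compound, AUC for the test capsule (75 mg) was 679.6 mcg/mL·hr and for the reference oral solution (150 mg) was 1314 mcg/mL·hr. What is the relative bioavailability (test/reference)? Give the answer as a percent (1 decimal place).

F_rel = (AUC_test/D_test) / (AUC_ref/D_ref)
      = (679.6/75) / (1314/150)
      = 9.06133 / 8.76 = 1.0344 = 103.44%

F_rel = 103.4%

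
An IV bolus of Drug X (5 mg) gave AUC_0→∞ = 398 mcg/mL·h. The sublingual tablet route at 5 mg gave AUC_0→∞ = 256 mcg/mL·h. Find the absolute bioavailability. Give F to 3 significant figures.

F = (AUC_ev / D_ev) / (AUC_iv / D_iv)
  = (256/5) / (398/5)
  = 51.2 / 79.6 = 0.6432

F = 0.643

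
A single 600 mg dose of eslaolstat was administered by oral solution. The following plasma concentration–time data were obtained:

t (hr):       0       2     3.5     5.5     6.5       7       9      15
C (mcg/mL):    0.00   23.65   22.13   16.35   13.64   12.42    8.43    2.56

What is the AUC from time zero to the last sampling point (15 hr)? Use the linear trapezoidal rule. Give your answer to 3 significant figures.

AUC = 172 mcg/mL·hr

Trapezoidal AUC_0→15:
  [0→2]: (0.00+23.65)/2 × 2 = 23.65
  [2→3.5]: (23.65+22.13)/2 × 1.5 = 34.335
  [3.5→5.5]: (22.13+16.35)/2 × 2 = 38.48
  [5.5→6.5]: (16.35+13.64)/2 × 1 = 14.995
  [6.5→7]: (13.64+12.42)/2 × 0.5 = 6.515
  [7→9]: (12.42+8.43)/2 × 2 = 20.85
  [9→15]: (8.43+2.56)/2 × 6 = 32.97
  Sum = 171.795 mcg/mL·hr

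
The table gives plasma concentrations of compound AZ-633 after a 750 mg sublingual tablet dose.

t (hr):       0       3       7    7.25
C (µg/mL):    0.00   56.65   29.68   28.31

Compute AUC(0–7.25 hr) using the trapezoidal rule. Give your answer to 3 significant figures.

AUC = 265 µg/mL·hr

Trapezoidal AUC_0→7.25:
  [0→3]: (0.00+56.65)/2 × 3 = 84.975
  [3→7]: (56.65+29.68)/2 × 4 = 172.66
  [7→7.25]: (29.68+28.31)/2 × 0.25 = 7.24875
  Sum = 264.88375 µg/mL·hr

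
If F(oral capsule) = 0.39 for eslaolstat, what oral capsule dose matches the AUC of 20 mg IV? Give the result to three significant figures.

D_oral = 51.3 mg

For equal systemic exposure: F × D_ev = D_iv
D_ev = D_iv / F = 20 / 0.39 = 51.2821 mg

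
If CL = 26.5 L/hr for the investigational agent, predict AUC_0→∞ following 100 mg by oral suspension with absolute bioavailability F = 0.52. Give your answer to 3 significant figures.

AUC = 1.96 mg/L·hr

AUC_0→∞ = F × Dose / CL
        = 0.52 × 100 / 26.5 = 1.96226 mg/L·hr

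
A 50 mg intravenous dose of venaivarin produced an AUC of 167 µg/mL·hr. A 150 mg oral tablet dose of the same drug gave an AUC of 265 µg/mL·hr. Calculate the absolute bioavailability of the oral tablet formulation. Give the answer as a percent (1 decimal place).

F = (AUC_ev / D_ev) / (AUC_iv / D_iv)
  = (265/150) / (167/50)
  = 1.76667 / 3.34 = 0.5289
  = 52.89%

F = 52.9%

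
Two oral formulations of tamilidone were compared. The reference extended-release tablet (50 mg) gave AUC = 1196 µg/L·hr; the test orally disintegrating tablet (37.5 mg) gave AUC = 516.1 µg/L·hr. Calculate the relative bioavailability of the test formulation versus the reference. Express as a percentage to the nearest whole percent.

F_rel = (AUC_test/D_test) / (AUC_ref/D_ref)
      = (516.1/37.5) / (1196/50)
      = 13.7627 / 23.92 = 0.5754 = 57.54%

F_rel = 58%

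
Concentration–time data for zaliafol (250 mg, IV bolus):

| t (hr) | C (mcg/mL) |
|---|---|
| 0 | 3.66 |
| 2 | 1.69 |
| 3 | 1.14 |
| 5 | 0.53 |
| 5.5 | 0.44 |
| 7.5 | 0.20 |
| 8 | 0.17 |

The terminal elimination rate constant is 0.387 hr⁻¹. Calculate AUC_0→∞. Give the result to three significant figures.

AUC = 9.85 mcg/mL·hr

Trapezoidal AUC_0→8:
  [0→2]: (3.66+1.69)/2 × 2 = 5.35
  [2→3]: (1.69+1.14)/2 × 1 = 1.415
  [3→5]: (1.14+0.53)/2 × 2 = 1.67
  [5→5.5]: (0.53+0.44)/2 × 0.5 = 0.2425
  [5.5→7.5]: (0.44+0.20)/2 × 2 = 0.64
  [7.5→8]: (0.20+0.17)/2 × 0.5 = 0.0925
  Sum = 9.41 mcg/mL·hr
Extrapolated tail: C_last / k_e = 0.17 / 0.387 = 0.439
AUC_0→∞ = 9.41 + 0.439 = 9.849 mcg/mL·hr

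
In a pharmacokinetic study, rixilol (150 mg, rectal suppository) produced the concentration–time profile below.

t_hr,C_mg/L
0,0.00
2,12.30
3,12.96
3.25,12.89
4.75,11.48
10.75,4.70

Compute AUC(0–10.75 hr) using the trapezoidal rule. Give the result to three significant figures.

Trapezoidal AUC_0→10.75:
  [0→2]: (0.00+12.30)/2 × 2 = 12.3
  [2→3]: (12.30+12.96)/2 × 1 = 12.63
  [3→3.25]: (12.96+12.89)/2 × 0.25 = 3.23125
  [3.25→4.75]: (12.89+11.48)/2 × 1.5 = 18.2775
  [4.75→10.75]: (11.48+4.70)/2 × 6 = 48.54
  Sum = 94.97875 mg/L·hr

AUC = 95.0 mg/L·hr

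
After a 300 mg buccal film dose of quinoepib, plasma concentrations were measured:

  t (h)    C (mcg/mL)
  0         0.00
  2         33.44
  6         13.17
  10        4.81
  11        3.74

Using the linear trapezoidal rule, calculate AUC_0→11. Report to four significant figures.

AUC = 166.9 mcg/mL·h

Trapezoidal AUC_0→11:
  [0→2]: (0.00+33.44)/2 × 2 = 33.44
  [2→6]: (33.44+13.17)/2 × 4 = 93.22
  [6→10]: (13.17+4.81)/2 × 4 = 35.96
  [10→11]: (4.81+3.74)/2 × 1 = 4.275
  Sum = 166.895 mcg/mL·h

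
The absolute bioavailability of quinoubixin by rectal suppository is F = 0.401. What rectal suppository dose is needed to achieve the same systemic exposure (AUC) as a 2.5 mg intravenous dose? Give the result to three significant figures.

D_rectal = 6.23 mg

For equal systemic exposure: F × D_ev = D_iv
D_ev = D_iv / F = 2.5 / 0.401 = 6.23441 mg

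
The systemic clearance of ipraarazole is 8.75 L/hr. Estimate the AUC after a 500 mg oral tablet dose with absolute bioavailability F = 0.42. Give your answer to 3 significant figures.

AUC_0→∞ = F × Dose / CL
        = 0.42 × 500 / 8.75 = 24 mg/L·hr

AUC = 24.0 mg/L·hr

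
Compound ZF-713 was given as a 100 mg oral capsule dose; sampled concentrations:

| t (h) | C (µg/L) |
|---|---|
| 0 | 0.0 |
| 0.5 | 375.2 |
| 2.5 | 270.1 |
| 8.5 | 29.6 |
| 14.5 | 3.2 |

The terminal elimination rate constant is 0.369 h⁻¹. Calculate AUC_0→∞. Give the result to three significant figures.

Trapezoidal AUC_0→14.5:
  [0→0.5]: (0.0+375.2)/2 × 0.5 = 93.8
  [0.5→2.5]: (375.2+270.1)/2 × 2 = 645.3
  [2.5→8.5]: (270.1+29.6)/2 × 6 = 899.1
  [8.5→14.5]: (29.6+3.2)/2 × 6 = 98.4
  Sum = 1736.6 µg/L·h
Extrapolated tail: C_last / k_e = 3.2 / 0.369 = 8.672
AUC_0→∞ = 1736.6 + 8.672 = 1745.272 µg/L·h

AUC = 1750 µg/L·h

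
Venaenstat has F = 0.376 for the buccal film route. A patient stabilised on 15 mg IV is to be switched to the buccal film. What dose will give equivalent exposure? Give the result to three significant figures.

For equal systemic exposure: F × D_ev = D_iv
D_ev = D_iv / F = 15 / 0.376 = 39.8936 mg

D_buccal = 39.9 mg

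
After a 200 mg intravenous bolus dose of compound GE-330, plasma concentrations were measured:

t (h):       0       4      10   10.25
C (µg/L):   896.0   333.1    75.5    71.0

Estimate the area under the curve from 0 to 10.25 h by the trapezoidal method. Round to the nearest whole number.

Trapezoidal AUC_0→10.25:
  [0→4]: (896.0+333.1)/2 × 4 = 2458.2
  [4→10]: (333.1+75.5)/2 × 6 = 1225.8
  [10→10.25]: (75.5+71.0)/2 × 0.25 = 18.3125
  Sum = 3702.3125 µg/L·h

AUC = 3702 µg/L·h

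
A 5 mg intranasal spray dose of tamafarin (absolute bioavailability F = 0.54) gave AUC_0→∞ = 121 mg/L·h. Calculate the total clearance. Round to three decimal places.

CL = 0.022 L/h

CL = F × Dose / AUC_0→∞
   = 0.54 × 5 / 121 = 0.022314 L/h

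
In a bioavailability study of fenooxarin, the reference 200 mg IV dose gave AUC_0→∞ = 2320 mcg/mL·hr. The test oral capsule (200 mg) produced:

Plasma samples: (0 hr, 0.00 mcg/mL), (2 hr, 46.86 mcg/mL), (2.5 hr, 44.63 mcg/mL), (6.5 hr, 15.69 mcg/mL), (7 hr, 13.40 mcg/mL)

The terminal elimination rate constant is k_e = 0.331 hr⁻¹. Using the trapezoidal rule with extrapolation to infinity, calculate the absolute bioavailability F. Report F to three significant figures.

Trapezoidal AUC_0→7 (oral capsule):
  [0→2]: (0.00+46.86)/2 × 2 = 46.86
  [2→2.5]: (46.86+44.63)/2 × 0.5 = 22.8725
  [2.5→6.5]: (44.63+15.69)/2 × 4 = 120.64
  [6.5→7]: (15.69+13.40)/2 × 0.5 = 7.2725
  Sum = 197.645 mcg/mL·hr
Tail: C_last/k_e = 13.40/0.331 = 40.483
AUC_0→∞ (oral capsule) = 197.645 + 40.483 = 238.128 mcg/mL·hr
F = (AUC_ev/D_ev)/(AUC_iv/D_iv) = (238.128/200)/(2320/200) = 1.19064/11.6 = 0.1026

F = 0.103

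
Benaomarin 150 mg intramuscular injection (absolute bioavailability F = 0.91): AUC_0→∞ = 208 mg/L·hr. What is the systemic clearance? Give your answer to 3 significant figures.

CL = 0.656 L/hr

CL = F × Dose / AUC_0→∞
   = 0.91 × 150 / 208 = 0.65625 L/hr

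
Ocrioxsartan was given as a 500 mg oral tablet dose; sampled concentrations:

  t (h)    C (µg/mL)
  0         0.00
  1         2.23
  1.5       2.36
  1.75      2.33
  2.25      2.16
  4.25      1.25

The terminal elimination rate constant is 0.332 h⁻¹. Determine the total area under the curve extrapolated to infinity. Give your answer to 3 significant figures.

AUC = 11.1 µg/mL·h

Trapezoidal AUC_0→4.25:
  [0→1]: (0.00+2.23)/2 × 1 = 1.115
  [1→1.5]: (2.23+2.36)/2 × 0.5 = 1.1475
  [1.5→1.75]: (2.36+2.33)/2 × 0.25 = 0.58625
  [1.75→2.25]: (2.33+2.16)/2 × 0.5 = 1.1225
  [2.25→4.25]: (2.16+1.25)/2 × 2 = 3.41
  Sum = 7.38125 µg/mL·h
Extrapolated tail: C_last / k_e = 1.25 / 0.332 = 3.765
AUC_0→∞ = 7.38125 + 3.765 = 11.14625 µg/mL·h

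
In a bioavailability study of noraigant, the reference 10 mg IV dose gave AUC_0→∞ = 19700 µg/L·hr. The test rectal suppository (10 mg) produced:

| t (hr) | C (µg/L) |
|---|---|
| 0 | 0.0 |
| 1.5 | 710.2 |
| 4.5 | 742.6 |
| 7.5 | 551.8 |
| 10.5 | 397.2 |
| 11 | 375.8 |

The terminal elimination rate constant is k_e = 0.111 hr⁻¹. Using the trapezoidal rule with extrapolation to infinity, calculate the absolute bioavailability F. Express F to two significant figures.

F = 0.49

Trapezoidal AUC_0→11 (rectal suppository):
  [0→1.5]: (0.0+710.2)/2 × 1.5 = 532.65
  [1.5→4.5]: (710.2+742.6)/2 × 3 = 2179.2
  [4.5→7.5]: (742.6+551.8)/2 × 3 = 1941.6
  [7.5→10.5]: (551.8+397.2)/2 × 3 = 1423.5
  [10.5→11]: (397.2+375.8)/2 × 0.5 = 193.25
  Sum = 6270.2 µg/L·hr
Tail: C_last/k_e = 375.8/0.111 = 3385.586
AUC_0→∞ (rectal suppository) = 6270.2 + 3385.586 = 9655.786 µg/L·hr
F = (AUC_ev/D_ev)/(AUC_iv/D_iv) = (9655.786/10)/(19700/10) = 965.5786/1970 = 0.4901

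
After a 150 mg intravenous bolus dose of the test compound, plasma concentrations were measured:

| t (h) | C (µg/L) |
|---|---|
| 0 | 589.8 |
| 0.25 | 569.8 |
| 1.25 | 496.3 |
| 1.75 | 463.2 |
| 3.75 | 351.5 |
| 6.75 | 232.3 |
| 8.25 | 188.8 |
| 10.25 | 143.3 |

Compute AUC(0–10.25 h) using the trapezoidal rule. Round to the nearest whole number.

AUC = 3256 µg/L·h

Trapezoidal AUC_0→10.25:
  [0→0.25]: (589.8+569.8)/2 × 0.25 = 144.95
  [0.25→1.25]: (569.8+496.3)/2 × 1 = 533.05
  [1.25→1.75]: (496.3+463.2)/2 × 0.5 = 239.875
  [1.75→3.75]: (463.2+351.5)/2 × 2 = 814.7
  [3.75→6.75]: (351.5+232.3)/2 × 3 = 875.7
  [6.75→8.25]: (232.3+188.8)/2 × 1.5 = 315.825
  [8.25→10.25]: (188.8+143.3)/2 × 2 = 332.1
  Sum = 3256.2 µg/L·h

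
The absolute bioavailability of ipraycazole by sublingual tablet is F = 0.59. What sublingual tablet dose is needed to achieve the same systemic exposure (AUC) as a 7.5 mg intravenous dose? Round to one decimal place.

D_sublingual = 12.7 mg

For equal systemic exposure: F × D_ev = D_iv
D_ev = D_iv / F = 7.5 / 0.59 = 12.7119 mg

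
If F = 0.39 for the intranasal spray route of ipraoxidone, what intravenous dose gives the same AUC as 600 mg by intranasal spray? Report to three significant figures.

Systemic exposure from an extravascular dose = F × D_ev, so the equivalent IV dose is F × D_ev.
D_iv = F × D_ev = 0.39 × 600 = 234 mg

D_iv = 234 mg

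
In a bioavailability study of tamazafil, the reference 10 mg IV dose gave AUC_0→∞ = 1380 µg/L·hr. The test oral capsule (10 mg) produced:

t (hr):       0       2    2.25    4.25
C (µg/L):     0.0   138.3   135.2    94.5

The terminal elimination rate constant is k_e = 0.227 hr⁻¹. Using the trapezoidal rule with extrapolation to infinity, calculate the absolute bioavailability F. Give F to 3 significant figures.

Trapezoidal AUC_0→4.25 (oral capsule):
  [0→2]: (0.0+138.3)/2 × 2 = 138.3
  [2→2.25]: (138.3+135.2)/2 × 0.25 = 34.1875
  [2.25→4.25]: (135.2+94.5)/2 × 2 = 229.7
  Sum = 402.1875 µg/L·hr
Tail: C_last/k_e = 94.5/0.227 = 416.300
AUC_0→∞ (oral capsule) = 402.1875 + 416.300 = 818.4875 µg/L·hr
F = (AUC_ev/D_ev)/(AUC_iv/D_iv) = (818.4875/10)/(1380/10) = 81.84875/138 = 0.5931

F = 0.593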